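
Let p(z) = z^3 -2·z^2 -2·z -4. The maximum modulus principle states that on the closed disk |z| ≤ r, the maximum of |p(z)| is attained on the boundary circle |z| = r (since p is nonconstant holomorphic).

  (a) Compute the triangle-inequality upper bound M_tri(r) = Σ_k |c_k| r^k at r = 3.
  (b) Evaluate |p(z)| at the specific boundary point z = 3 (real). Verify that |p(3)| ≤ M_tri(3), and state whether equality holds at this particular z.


Coefficients: c_0 = -4, c_1 = -2, c_2 = -2, c_3 = 1. Radius r = 3.
Part (a). Triangle bound: M_tri(r) = Σ_k |c_k| r^k
  = |-4|·3^0 + |-2|·3^1 + |-2|·3^2 + |1|·3^3
  = 4 + 6 + 18 + 27 = 55.
This bounds M(r) := max_{|z|=r} |p(z)| from above; equality holds iff all terms c_k z^k can be made to align in phase at a single z on |z|=r.
Part (b). At z = 3 (real, on the circle |z| = r):
  p(3) = (-4)·3^0 + (-2)·3^1 + (-2)·3^2 + (1)·3^3 = -1.
  |p(3)| = 1.
Check: |p(3)| = 1 ≤ 55 = M_tri(3). ✓ Equality does not hold at z = 3 (the coefficients have mixed signs, so the terms do not all align in phase there).

M_tri(3) = 55; |p(3)| = 1; equality at z=3: no.


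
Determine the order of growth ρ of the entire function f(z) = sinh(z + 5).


sinh(w) is a linear combination of e^{iw} and e^{−iw} (or e^w, e^{−w} in the hyperbolic case), so |sinh(w)| ≤ e^{|w|}. With w = z + 5, |w| ≤ 1|z| + 5 = 1r + 5 on |z| = r, giving M(r) ≤ e^{1r + 5}, so ρ ≤ 1. On a suitable ray (z = it for sin/cos; z = t for sinh/cosh, t real → ∞), |sinh(z + 5)| grows like e^{1|t|}/2, so ρ ≥ 1. Hence ρ = 1.
Therefore ρ = 1.

Order ρ = 1.


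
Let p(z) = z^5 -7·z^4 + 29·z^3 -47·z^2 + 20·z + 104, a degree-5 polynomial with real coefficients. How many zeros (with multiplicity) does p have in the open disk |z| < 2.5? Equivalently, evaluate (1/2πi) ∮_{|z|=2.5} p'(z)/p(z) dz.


The zeros of p are: -1, (2 + 3i), (2 - 3i), (2 + 2i), (2 - 2i).
Their magnitudes are: 1, 3.606, 3.606, 2.828, 2.828.
Zeros with |z| < R = 2.5: -1.
Count = 1.
By the argument principle, (1/2πi) ∮_{|z|=R} p'(z)/p(z) dz equals exactly this count.

Number of zeros inside |z| < 2.5: 1.


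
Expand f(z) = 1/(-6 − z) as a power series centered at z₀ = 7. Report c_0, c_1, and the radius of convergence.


Let w = z − z₀, so z = z₀ + w.
Then -6 − z = -6 − (z₀ + w) = (-6 − z₀) − w = -13 − w.
f(z) = 1/(-13 − w) = (1/(-13)) · 1/(1 − w/(-13)) = Σ_{n≥0} w^n / (-13)^(n+1).
So c_n = 1/(-13)^(n+1):
  c_0 = 1/(-13)^1 = -1/13.
  c_1 = 1/(-13)^2 = 1/169.
The series is valid for |w/d| < 1, i.e. |z − z₀| < |d|.
Radius of convergence: R = |-6 − z₀| = |-13| = 13 (distance from z₀ to the singularity z = -6).

c_0 = -1/13, c_1 = 1/169; R = 13.


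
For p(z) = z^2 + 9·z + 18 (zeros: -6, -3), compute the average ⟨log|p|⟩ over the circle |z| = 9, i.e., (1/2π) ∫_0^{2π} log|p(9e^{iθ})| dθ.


Zeros: -6, -3; r = 9.
Inside |z| < r: -6, -3. Outside (|z| ≥ r): ∅.
p(0) = 18, so log|p(0)| = log(18) = 2.8904.
Apply Jensen: I(r) = log|p(0)| + Σ_k log(r/|z_k|), summed over zeros inside |z| < r.
  log(r/|z_k|) for z_k = -6: log(9/6) = 0.4055
  log(r/|z_k|) for z_k = -3: log(9/3) = 1.0986
Sum over inside zeros: 1.5041.
I(r) = log|p(0)| + (inside sum) = 2.8904 + 1.5041 = 4.3944.
Closed form (all zeros inside, monic): I(r) = n·log(r) = 2·log(9) = 4.3944. ✓

I(r) ≈ 4.3944.


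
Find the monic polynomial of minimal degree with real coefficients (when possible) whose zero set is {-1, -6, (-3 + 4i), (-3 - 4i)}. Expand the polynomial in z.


The polynomial is p(z) = ∏_{α ∈ S} (z − α), where S = {-1, -6, (-3 + 4i), (-3 - 4i)}.
Expanding the product yields: p(z) = z^4 + 13·z^3 + 73·z^2 + 211·z + 150.
Note conjugate pairs combine to real quadratics: (z − (-3+4i))(z − (-3−4i)) = z² + 6z + 25.
The resulting polynomial has degree 4 and real coefficients as required.

p(z) = z^4 + 13·z^3 + 73·z^2 + 211·z + 150.


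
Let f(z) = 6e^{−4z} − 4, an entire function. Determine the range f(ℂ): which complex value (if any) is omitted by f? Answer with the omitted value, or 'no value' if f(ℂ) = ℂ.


Little Picard bounds the complement of f(ℂ) to at most one point.
e^{−4z} is never zero on ℂ, so 6·e^{−4z} takes every value in ℂ ∖ {0}. Adding -4 shifts the range to ℂ ∖ {-4}. Thus f omits exactly the value -4.

Omitted value: -4.


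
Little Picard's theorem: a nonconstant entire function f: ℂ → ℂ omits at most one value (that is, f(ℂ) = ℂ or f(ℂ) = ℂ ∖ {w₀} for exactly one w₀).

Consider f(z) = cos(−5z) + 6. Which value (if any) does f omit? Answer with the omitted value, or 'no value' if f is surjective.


Little Picard bounds the complement of f(ℂ) to at most one point.
cos is entire and surjective onto ℂ: for every w ∈ ℂ, cos(ζ) = w has a solution ζ ∈ ℂ (e.g., via the complex inverse arccos). With ζ = −5z this gives z = ζ/(-5). Then 1·cos(−5z) takes every value in 1·ℂ = ℂ, and adding 6 is a bijection of ℂ. So f is surjective and omits no value. (Note: only on the real line is cos bounded by [−1, 1].)

Omitted value: no value.


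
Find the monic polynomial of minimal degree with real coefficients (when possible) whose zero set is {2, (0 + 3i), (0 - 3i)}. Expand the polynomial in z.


The polynomial is p(z) = ∏_{α ∈ S} (z − α), where S = {2, (0 + 3i), (0 - 3i)}.
Expanding the product yields: p(z) = z^3 -2·z^2 + 9·z -18.
Note conjugate pairs combine to real quadratics: (z − (0+3i))(z − (0−3i)) = z² + 9.
The resulting polynomial has degree 3 and real coefficients as required.

p(z) = z^3 -2·z^2 + 9·z -18.


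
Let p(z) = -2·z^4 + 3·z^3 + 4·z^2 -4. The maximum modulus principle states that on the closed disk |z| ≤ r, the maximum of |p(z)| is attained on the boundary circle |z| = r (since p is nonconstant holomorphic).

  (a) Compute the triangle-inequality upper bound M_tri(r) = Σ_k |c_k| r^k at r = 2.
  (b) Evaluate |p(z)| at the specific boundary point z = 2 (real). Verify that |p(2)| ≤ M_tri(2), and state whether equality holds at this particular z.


Coefficients: c_0 = -4, c_1 = 0, c_2 = 4, c_3 = 3, c_4 = -2. Radius r = 2.
Part (a). Triangle bound: M_tri(r) = Σ_k |c_k| r^k
  = |-4|·2^0 + |0|·2^1 + |4|·2^2 + |3|·2^3 + |-2|·2^4
  = 4 + 0 + 16 + 24 + 32 = 76.
This bounds M(r) := max_{|z|=r} |p(z)| from above; equality holds iff all terms c_k z^k can be made to align in phase at a single z on |z|=r.
Part (b). At z = 2 (real, on the circle |z| = r):
  p(2) = (-4)·2^0 + (0)·2^1 + (4)·2^2 + (3)·2^3 + (-2)·2^4 = 4.
  |p(2)| = 4.
Check: |p(2)| = 4 ≤ 76 = M_tri(2). ✓ Equality does not hold at z = 2 (the coefficients have mixed signs, so the terms do not all align in phase there).

M_tri(2) = 76; |p(2)| = 4; equality at z=2: no.


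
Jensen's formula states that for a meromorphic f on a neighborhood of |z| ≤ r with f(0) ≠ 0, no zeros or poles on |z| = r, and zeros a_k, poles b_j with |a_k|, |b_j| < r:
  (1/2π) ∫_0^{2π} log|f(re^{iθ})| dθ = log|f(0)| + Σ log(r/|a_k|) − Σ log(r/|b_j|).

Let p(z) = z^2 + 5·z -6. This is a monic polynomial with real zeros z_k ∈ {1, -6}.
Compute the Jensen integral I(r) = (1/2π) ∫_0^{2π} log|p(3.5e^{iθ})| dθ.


Zeros: -6, 1; r = 3.5.
Inside |z| < r: 1. Outside (|z| ≥ r): -6.
p(0) = -6, so log|p(0)| = log(6) = 1.7918.
Apply Jensen: I(r) = log|p(0)| + Σ_k log(r/|z_k|), summed over zeros inside |z| < r.
  log(r/|z_k|) for z_k = 1: log(3.5/1) = 1.2528
  Outside zeros (-6) contribute nothing to the Jensen sum.
Sum over inside zeros: 1.2528.
I(r) = log|p(0)| + (inside sum) = 1.7918 + 1.2528 = 3.0445.
Note: since some zeros are outside |z| ≤ r, the simplified n·log(r) form does NOT apply — only the inside zeros contribute.

I(r) ≈ 3.0445.


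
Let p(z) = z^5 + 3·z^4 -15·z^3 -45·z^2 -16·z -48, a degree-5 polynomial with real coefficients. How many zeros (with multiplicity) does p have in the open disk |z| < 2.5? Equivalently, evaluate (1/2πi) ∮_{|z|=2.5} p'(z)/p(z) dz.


The zeros of p are: (0 + 1i), (0 - 1i), -3, 4, -4.
Their magnitudes are: 1, 1, 3, 4, 4.
Zeros with |z| < R = 2.5: (0 + 1i), (0 - 1i).
Count = 2.
By the argument principle, (1/2πi) ∮_{|z|=R} p'(z)/p(z) dz equals exactly this count.

Number of zeros inside |z| < 2.5: 2.


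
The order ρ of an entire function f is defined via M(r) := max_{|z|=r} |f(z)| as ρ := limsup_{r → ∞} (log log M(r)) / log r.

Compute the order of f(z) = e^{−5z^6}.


|e^{−5z^6}| = e^{Re(-5·z^6) + 0} ≤ e^{5|z|^6 + 0} = e^{5r^6 + 0} on |z| = r, so ρ ≤ 6. Choosing z on |z|=r so that -5·z^6 is real positive (always possible by picking arg z appropriately) gives |f(z)| = e^{5r^6 + 0}, matching the bound. The additive constant 0 does not affect log log M(r) ~ 6·log r. Hence ρ = 6.
Therefore ρ = 6.

Order ρ = 6.


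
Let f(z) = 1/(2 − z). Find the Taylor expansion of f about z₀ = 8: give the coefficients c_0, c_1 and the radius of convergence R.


Let w = z − z₀, so z = z₀ + w.
Then 2 − z = 2 − (z₀ + w) = (2 − z₀) − w = -6 − w.
f(z) = 1/(-6 − w) = (1/(-6)) · 1/(1 − w/(-6)) = Σ_{n≥0} w^n / (-6)^(n+1).
So c_n = 1/(-6)^(n+1):
  c_0 = 1/(-6)^1 = -1/6.
  c_1 = 1/(-6)^2 = 1/36.
The series is valid for |w/d| < 1, i.e. |z − z₀| < |d|.
Radius of convergence: R = |2 − z₀| = |-6| = 6 (distance from z₀ to the singularity z = 2).

c_0 = -1/6, c_1 = 1/36; R = 6.


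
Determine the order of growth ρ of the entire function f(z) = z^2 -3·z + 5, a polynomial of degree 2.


|f(z)| ≤ Σ|c_k|·r^k = O(r^2) as r → ∞. Polynomial growth is O(e^{r^ε}) for every ε > 0 (since r^2/e^{r^ε} → 0), so ρ ≤ ε for all ε > 0, i.e. ρ = 0. Every nonconstant polynomial has order 0.
Therefore ρ = 0.

Order ρ = 0.


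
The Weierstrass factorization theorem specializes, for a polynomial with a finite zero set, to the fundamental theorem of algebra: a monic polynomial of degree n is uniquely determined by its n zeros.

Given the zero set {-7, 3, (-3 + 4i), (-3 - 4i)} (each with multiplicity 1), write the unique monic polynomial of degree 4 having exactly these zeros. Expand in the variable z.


The polynomial is p(z) = ∏_{α ∈ S} (z − α), where S = {-7, 3, (-3 + 4i), (-3 - 4i)}.
Expanding the product yields: p(z) = z^4 + 10·z^3 + 28·z^2 -26·z -525.
Note conjugate pairs combine to real quadratics: (z − (-3+4i))(z − (-3−4i)) = z² + 6z + 25.
The resulting polynomial has degree 4 and real coefficients as required.

p(z) = z^4 + 10·z^3 + 28·z^2 -26·z -525.


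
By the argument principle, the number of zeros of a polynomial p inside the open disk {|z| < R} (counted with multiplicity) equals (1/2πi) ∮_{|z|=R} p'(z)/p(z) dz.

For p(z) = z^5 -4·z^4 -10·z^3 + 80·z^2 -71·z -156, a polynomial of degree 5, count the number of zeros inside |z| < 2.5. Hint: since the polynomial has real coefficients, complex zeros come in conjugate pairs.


The zeros of p are: (3 + 2i), (3 - 2i), -1, -4, 3.
Their magnitudes are: 3.606, 3.606, 1, 4, 3.
Zeros with |z| < R = 2.5: -1.
Count = 1.
By the argument principle, (1/2πi) ∮_{|z|=R} p'(z)/p(z) dz equals exactly this count.

Number of zeros inside |z| < 2.5: 1.


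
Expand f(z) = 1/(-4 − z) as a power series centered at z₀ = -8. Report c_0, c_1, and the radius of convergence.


Let w = z − z₀, so z = z₀ + w.
Then -4 − z = -4 − (z₀ + w) = (-4 − z₀) − w = 4 − w.
f(z) = 1/(4 − w) = (1/(4)) · 1/(1 − w/(4)) = Σ_{n≥0} w^n / (4)^(n+1).
So c_n = 1/(4)^(n+1):
  c_0 = 1/(4)^1 = 1/4.
  c_1 = 1/(4)^2 = 1/16.
The series is valid for |w/d| < 1, i.e. |z − z₀| < |d|.
Radius of convergence: R = |-4 − z₀| = |4| = 4 (distance from z₀ to the singularity z = -4).

c_0 = 1/4, c_1 = 1/16; R = 4.


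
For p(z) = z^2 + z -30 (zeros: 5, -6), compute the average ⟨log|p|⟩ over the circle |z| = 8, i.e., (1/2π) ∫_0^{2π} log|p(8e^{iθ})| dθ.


Zeros: -6, 5; r = 8.
Inside |z| < r: -6, 5. Outside (|z| ≥ r): ∅.
p(0) = -30, so log|p(0)| = log(30) = 3.4012.
Apply Jensen: I(r) = log|p(0)| + Σ_k log(r/|z_k|), summed over zeros inside |z| < r.
  log(r/|z_k|) for z_k = 5: log(8/5) = 0.4700
  log(r/|z_k|) for z_k = -6: log(8/6) = 0.2877
Sum over inside zeros: 0.7577.
I(r) = log|p(0)| + (inside sum) = 3.4012 + 0.7577 = 4.1589.
Closed form (all zeros inside, monic): I(r) = n·log(r) = 2·log(8) = 4.1589. ✓

I(r) ≈ 4.1589.


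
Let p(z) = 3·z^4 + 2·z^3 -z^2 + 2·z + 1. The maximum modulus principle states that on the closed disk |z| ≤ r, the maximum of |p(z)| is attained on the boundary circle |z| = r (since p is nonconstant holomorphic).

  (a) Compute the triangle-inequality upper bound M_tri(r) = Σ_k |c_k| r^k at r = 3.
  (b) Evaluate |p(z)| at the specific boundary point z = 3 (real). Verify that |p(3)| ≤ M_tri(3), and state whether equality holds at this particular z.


Coefficients: c_0 = 1, c_1 = 2, c_2 = -1, c_3 = 2, c_4 = 3. Radius r = 3.
Part (a). Triangle bound: M_tri(r) = Σ_k |c_k| r^k
  = |1|·3^0 + |2|·3^1 + |-1|·3^2 + |2|·3^3 + |3|·3^4
  = 1 + 6 + 9 + 54 + 243 = 313.
This bounds M(r) := max_{|z|=r} |p(z)| from above; equality holds iff all terms c_k z^k can be made to align in phase at a single z on |z|=r.
Part (b). At z = 3 (real, on the circle |z| = r):
  p(3) = (1)·3^0 + (2)·3^1 + (-1)·3^2 + (2)·3^3 + (3)·3^4 = 295.
  |p(3)| = 295.
Check: |p(3)| = 295 ≤ 313 = M_tri(3). ✓ Equality does not hold at z = 3 (the coefficients have mixed signs, so the terms do not all align in phase there).

M_tri(3) = 313; |p(3)| = 295; equality at z=3: no.


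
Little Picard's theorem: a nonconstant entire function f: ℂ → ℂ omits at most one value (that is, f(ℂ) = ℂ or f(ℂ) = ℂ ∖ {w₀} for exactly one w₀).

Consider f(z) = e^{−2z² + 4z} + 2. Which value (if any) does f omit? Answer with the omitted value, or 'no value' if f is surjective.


Little Picard bounds the complement of f(ℂ) to at most one point.
The exponent g(z) = −2z² + 4z is a nonconstant polynomial, hence surjective onto ℂ. So e^{g(z)} takes every value in {e^w : w ∈ ℂ} = ℂ ∖ {0}. Adding 2 shifts the range to ℂ ∖ {2}. f omits exactly 2.

Omitted value: 2.


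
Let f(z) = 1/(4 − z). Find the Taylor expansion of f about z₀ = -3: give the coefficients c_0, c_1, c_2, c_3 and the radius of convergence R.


Let w = z − z₀, so z = z₀ + w.
Then 4 − z = 4 − (z₀ + w) = (4 − z₀) − w = 7 − w.
f(z) = 1/(7 − w) = (1/(7)) · 1/(1 − w/(7)) = Σ_{n≥0} w^n / (7)^(n+1).
So c_n = 1/(7)^(n+1):
  c_0 = 1/(7)^1 = 1/7.
  c_1 = 1/(7)^2 = 1/49.
  c_2 = 1/(7)^3 = 1/343.
  c_3 = 1/(7)^4 = 1/2401.
The series is valid for |w/d| < 1, i.e. |z − z₀| < |d|.
Radius of convergence: R = |4 − z₀| = |7| = 7 (distance from z₀ to the singularity z = 4).

c_0 = 1/7, c_1 = 1/49, c_2 = 1/343, c_3 = 1/2401; R = 7.


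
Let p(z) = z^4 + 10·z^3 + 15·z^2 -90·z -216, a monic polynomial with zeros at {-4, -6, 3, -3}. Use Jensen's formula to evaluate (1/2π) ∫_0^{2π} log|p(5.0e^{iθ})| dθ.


Zeros: -6, -4, -3, 3; r = 5.0.
Inside |z| < r: -4, -3, 3. Outside (|z| ≥ r): -6.
p(0) = -216, so log|p(0)| = log(216) = 5.3753.
Apply Jensen: I(r) = log|p(0)| + Σ_k log(r/|z_k|), summed over zeros inside |z| < r.
  log(r/|z_k|) for z_k = -4: log(5.0/4) = 0.2231
  log(r/|z_k|) for z_k = 3: log(5.0/3) = 0.5108
  log(r/|z_k|) for z_k = -3: log(5.0/3) = 0.5108
  Outside zeros (-6) contribute nothing to the Jensen sum.
Sum over inside zeros: 1.2448.
I(r) = log|p(0)| + (inside sum) = 5.3753 + 1.2448 = 6.6201.
Note: since some zeros are outside |z| ≤ r, the simplified n·log(r) form does NOT apply — only the inside zeros contribute.

I(r) ≈ 6.6201.


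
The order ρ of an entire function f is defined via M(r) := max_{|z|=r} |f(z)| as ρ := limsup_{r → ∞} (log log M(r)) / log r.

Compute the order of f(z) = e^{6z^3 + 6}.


|e^{6z^3 + 6}| = e^{Re(6·z^3) + 6} ≤ e^{6|z|^3 + 6} = e^{6r^3 + 6} on |z| = r, so ρ ≤ 3. Choosing z on |z|=r so that 6·z^3 is real positive (always possible by picking arg z appropriately) gives |f(z)| = e^{6r^3 + 6}, matching the bound. The additive constant 6 does not affect log log M(r) ~ 3·log r. Hence ρ = 3.
Therefore ρ = 3.

Order ρ = 3.


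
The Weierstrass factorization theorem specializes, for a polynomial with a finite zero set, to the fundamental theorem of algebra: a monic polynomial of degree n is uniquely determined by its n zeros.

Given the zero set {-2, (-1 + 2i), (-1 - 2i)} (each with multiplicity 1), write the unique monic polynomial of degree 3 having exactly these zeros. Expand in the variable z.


The polynomial is p(z) = ∏_{α ∈ S} (z − α), where S = {-2, (-1 + 2i), (-1 - 2i)}.
Expanding the product yields: p(z) = z^3 + 4·z^2 + 9·z + 10.
Note conjugate pairs combine to real quadratics: (z − (-1+2i))(z − (-1−2i)) = z² + 2z + 5.
The resulting polynomial has degree 3 and real coefficients as required.

p(z) = z^3 + 4·z^2 + 9·z + 10.


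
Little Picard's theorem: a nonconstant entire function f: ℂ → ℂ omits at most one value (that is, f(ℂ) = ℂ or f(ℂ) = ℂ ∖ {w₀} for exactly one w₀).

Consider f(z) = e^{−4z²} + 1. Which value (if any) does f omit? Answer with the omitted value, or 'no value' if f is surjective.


Little Picard bounds the complement of f(ℂ) to at most one point.
The exponent g(z) = −4z² is a nonconstant polynomial, hence surjective onto ℂ. So e^{g(z)} takes every value in {e^w : w ∈ ℂ} = ℂ ∖ {0}. Adding 1 shifts the range to ℂ ∖ {1}. f omits exactly 1.

Omitted value: 1.


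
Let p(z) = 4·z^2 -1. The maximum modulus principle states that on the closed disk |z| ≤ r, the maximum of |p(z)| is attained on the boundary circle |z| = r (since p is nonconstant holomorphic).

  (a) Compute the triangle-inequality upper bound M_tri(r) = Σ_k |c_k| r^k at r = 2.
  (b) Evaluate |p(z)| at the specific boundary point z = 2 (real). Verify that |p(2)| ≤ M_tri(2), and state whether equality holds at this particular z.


Coefficients: c_0 = -1, c_1 = 0, c_2 = 4. Radius r = 2.
Part (a). Triangle bound: M_tri(r) = Σ_k |c_k| r^k
  = |-1|·2^0 + |0|·2^1 + |4|·2^2
  = 1 + 0 + 16 = 17.
This bounds M(r) := max_{|z|=r} |p(z)| from above; equality holds iff all terms c_k z^k can be made to align in phase at a single z on |z|=r.
Part (b). At z = 2 (real, on the circle |z| = r):
  p(2) = (-1)·2^0 + (0)·2^1 + (4)·2^2 = 15.
  |p(2)| = 15.
Check: |p(2)| = 15 ≤ 17 = M_tri(2). ✓ Equality does not hold at z = 2 (the coefficients have mixed signs, so the terms do not all align in phase there).

M_tri(2) = 17; |p(2)| = 15; equality at z=2: no.


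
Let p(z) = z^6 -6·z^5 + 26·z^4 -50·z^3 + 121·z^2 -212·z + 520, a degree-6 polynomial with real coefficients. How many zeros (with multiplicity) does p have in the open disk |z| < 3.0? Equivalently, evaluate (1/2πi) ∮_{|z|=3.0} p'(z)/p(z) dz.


The zeros of p are: (2 + 3i), (2 - 3i), (2 + 2i), (2 - 2i), (-1 + 2i), (-1 - 2i).
Their magnitudes are: 3.606, 3.606, 2.828, 2.828, 2.236, 2.236.
Zeros with |z| < R = 3.0: (2 + 2i), (2 - 2i), (-1 + 2i), (-1 - 2i).
Count = 4.
By the argument principle, (1/2πi) ∮_{|z|=R} p'(z)/p(z) dz equals exactly this count.

Number of zeros inside |z| < 3.0: 4.


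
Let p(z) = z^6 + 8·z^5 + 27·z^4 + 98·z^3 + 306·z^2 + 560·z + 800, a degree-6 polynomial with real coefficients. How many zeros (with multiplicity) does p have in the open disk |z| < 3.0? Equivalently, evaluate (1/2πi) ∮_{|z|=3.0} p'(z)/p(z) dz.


The zeros of p are: -4, -4, (-1 + 2i), (-1 - 2i), (1 + 3i), (1 - 3i).
Their magnitudes are: 4, 4, 2.236, 2.236, 3.162, 3.162.
Zeros with |z| < R = 3.0: (-1 + 2i), (-1 - 2i).
Count = 2.
By the argument principle, (1/2πi) ∮_{|z|=R} p'(z)/p(z) dz equals exactly this count.

Number of zeros inside |z| < 3.0: 2.


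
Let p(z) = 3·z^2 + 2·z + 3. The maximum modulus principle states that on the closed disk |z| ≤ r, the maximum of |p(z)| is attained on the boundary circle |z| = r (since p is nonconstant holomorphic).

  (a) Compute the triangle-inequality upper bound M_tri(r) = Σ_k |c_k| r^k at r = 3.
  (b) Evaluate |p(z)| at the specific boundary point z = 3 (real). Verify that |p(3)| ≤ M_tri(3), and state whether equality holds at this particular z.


Coefficients: c_0 = 3, c_1 = 2, c_2 = 3. Radius r = 3.
Part (a). Triangle bound: M_tri(r) = Σ_k |c_k| r^k
  = |3|·3^0 + |2|·3^1 + |3|·3^2
  = 3 + 6 + 27 = 36.
This bounds M(r) := max_{|z|=r} |p(z)| from above; equality holds iff all terms c_k z^k can be made to align in phase at a single z on |z|=r.
Part (b). At z = 3 (real, on the circle |z| = r):
  p(3) = (3)·3^0 + (2)·3^1 + (3)·3^2 = 36.
  |p(3)| = 36.
Since all nonzero coefficients share the same sign, |p(3)| = 36 = M_tri(3); the triangle bound is attained at z = 3, so in fact M(r) = 36.

M_tri(3) = 36; |p(3)| = 36; equality at z=3: yes.


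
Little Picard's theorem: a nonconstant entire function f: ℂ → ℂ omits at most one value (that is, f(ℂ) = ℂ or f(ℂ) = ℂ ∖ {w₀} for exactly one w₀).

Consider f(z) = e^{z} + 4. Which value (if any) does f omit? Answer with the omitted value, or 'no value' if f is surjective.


Little Picard bounds the complement of f(ℂ) to at most one point.
e^{z} is never zero on ℂ, so 1·e^{z} takes every value in ℂ ∖ {0}. Adding 4 shifts the range to ℂ ∖ {4}. Thus f omits exactly the value 4.

Omitted value: 4.


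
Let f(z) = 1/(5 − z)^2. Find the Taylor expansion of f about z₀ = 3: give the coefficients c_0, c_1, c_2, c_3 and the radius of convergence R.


Let w = z − z₀, so z = z₀ + w.
Then 5 − z = 5 − (z₀ + w) = (5 − z₀) − w = 2 − w.
f(z) = 1/(2 − w)^2 = (1/(2)^2) · (1 − w/(2))^{−2}.
By the binomial series (1−u)^{−2} = Σ_{n≥0} C(n+1, 1) u^n for |u|<1, with u = w/(2):
  c_n = C(n+1, 1) / (2)^(n+2).
  c_0 = 1/(2)^2 = 1/4.
  c_1 = 2/(2)^3 = 1/4.
  c_2 = 3/(2)^4 = 3/16.
  c_3 = 4/(2)^5 = 1/8.
The series is valid for |w/d| < 1, i.e. |z − z₀| < |d|.
Radius of convergence: R = |5 − z₀| = |2| = 2 (distance from z₀ to the singularity z = 5).

c_0 = 1/4, c_1 = 1/4, c_2 = 3/16, c_3 = 1/8; R = 2.


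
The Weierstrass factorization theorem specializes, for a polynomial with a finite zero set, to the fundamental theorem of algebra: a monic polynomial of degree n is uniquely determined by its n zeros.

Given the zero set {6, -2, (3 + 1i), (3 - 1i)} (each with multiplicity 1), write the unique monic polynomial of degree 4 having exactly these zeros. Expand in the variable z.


The polynomial is p(z) = ∏_{α ∈ S} (z − α), where S = {6, -2, (3 + 1i), (3 - 1i)}.
Expanding the product yields: p(z) = z^4 -10·z^3 + 22·z^2 + 32·z -120.
Note conjugate pairs combine to real quadratics: (z − (3+1i))(z − (3−1i)) = z² − 6z + 10.
The resulting polynomial has degree 4 and real coefficients as required.

p(z) = z^4 -10·z^3 + 22·z^2 + 32·z -120.


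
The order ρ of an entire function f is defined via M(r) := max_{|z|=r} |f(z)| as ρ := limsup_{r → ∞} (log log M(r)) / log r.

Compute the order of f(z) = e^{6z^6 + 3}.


|e^{6z^6 + 3}| = e^{Re(6·z^6) + 3} ≤ e^{6|z|^6 + 3} = e^{6r^6 + 3} on |z| = r, so ρ ≤ 6. Choosing z on |z|=r so that 6·z^6 is real positive (always possible by picking arg z appropriately) gives |f(z)| = e^{6r^6 + 3}, matching the bound. The additive constant 3 does not affect log log M(r) ~ 6·log r. Hence ρ = 6.
Therefore ρ = 6.

Order ρ = 6.


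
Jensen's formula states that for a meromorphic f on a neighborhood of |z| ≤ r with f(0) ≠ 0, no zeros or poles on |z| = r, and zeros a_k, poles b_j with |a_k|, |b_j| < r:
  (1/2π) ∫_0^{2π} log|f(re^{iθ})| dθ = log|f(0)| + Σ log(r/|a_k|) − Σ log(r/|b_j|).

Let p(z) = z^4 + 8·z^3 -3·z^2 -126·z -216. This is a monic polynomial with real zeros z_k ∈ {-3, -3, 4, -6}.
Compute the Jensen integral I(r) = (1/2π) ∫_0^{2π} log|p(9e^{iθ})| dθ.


Zeros: -6, -3, -3, 4; r = 9.
Inside |z| < r: -6, -3, -3, 4. Outside (|z| ≥ r): ∅.
p(0) = -216, so log|p(0)| = log(216) = 5.3753.
Apply Jensen: I(r) = log|p(0)| + Σ_k log(r/|z_k|), summed over zeros inside |z| < r.
  log(r/|z_k|) for z_k = -3: log(9/3) = 1.0986
  log(r/|z_k|) for z_k = -3: log(9/3) = 1.0986
  log(r/|z_k|) for z_k = 4: log(9/4) = 0.8109
  log(r/|z_k|) for z_k = -6: log(9/6) = 0.4055
Sum over inside zeros: 3.4136.
I(r) = log|p(0)| + (inside sum) = 5.3753 + 3.4136 = 8.7889.
Closed form (all zeros inside, monic): I(r) = n·log(r) = 4·log(9) = 8.7889. ✓

I(r) ≈ 8.7889.


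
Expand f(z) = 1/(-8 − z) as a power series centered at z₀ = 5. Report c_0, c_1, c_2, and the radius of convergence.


Let w = z − z₀, so z = z₀ + w.
Then -8 − z = -8 − (z₀ + w) = (-8 − z₀) − w = -13 − w.
f(z) = 1/(-13 − w) = (1/(-13)) · 1/(1 − w/(-13)) = Σ_{n≥0} w^n / (-13)^(n+1).
So c_n = 1/(-13)^(n+1):
  c_0 = 1/(-13)^1 = -1/13.
  c_1 = 1/(-13)^2 = 1/169.
  c_2 = 1/(-13)^3 = -1/2197.
The series is valid for |w/d| < 1, i.e. |z − z₀| < |d|.
Radius of convergence: R = |-8 − z₀| = |-13| = 13 (distance from z₀ to the singularity z = -8).

c_0 = -1/13, c_1 = 1/169, c_2 = -1/2197; R = 13.


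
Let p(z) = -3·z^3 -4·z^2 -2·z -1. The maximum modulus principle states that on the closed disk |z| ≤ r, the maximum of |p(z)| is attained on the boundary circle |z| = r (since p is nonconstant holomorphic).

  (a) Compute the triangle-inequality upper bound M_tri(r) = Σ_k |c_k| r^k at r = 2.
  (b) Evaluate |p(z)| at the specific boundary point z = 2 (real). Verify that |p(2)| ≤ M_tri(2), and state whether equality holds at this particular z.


Coefficients: c_0 = -1, c_1 = -2, c_2 = -4, c_3 = -3. Radius r = 2.
Part (a). Triangle bound: M_tri(r) = Σ_k |c_k| r^k
  = |-1|·2^0 + |-2|·2^1 + |-4|·2^2 + |-3|·2^3
  = 1 + 4 + 16 + 24 = 45.
This bounds M(r) := max_{|z|=r} |p(z)| from above; equality holds iff all terms c_k z^k can be made to align in phase at a single z on |z|=r.
Part (b). At z = 2 (real, on the circle |z| = r):
  p(2) = (-1)·2^0 + (-2)·2^1 + (-4)·2^2 + (-3)·2^3 = -45.
  |p(2)| = 45.
Since all nonzero coefficients share the same sign, |p(2)| = 45 = M_tri(2); the triangle bound is attained at z = 2, so in fact M(r) = 45.

M_tri(2) = 45; |p(2)| = 45; equality at z=2: yes.


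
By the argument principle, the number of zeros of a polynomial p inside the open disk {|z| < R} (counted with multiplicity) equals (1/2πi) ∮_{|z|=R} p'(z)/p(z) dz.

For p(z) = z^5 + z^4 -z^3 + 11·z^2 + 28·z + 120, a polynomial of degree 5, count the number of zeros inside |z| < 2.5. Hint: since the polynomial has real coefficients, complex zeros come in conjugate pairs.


The zeros of p are: (-1 + 2i), (-1 - 2i), (2 + 2i), (2 - 2i), -3.
Their magnitudes are: 2.236, 2.236, 2.828, 2.828, 3.
Zeros with |z| < R = 2.5: (-1 + 2i), (-1 - 2i).
Count = 2.
By the argument principle, (1/2πi) ∮_{|z|=R} p'(z)/p(z) dz equals exactly this count.

Number of zeros inside |z| < 2.5: 2.


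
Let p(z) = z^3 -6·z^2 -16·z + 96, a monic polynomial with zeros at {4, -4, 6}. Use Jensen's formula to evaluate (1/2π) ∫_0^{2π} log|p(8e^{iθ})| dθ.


Zeros: -4, 4, 6; r = 8.
Inside |z| < r: -4, 4, 6. Outside (|z| ≥ r): ∅.
p(0) = 96, so log|p(0)| = log(96) = 4.5643.
Apply Jensen: I(r) = log|p(0)| + Σ_k log(r/|z_k|), summed over zeros inside |z| < r.
  log(r/|z_k|) for z_k = 4: log(8/4) = 0.6931
  log(r/|z_k|) for z_k = -4: log(8/4) = 0.6931
  log(r/|z_k|) for z_k = 6: log(8/6) = 0.2877
Sum over inside zeros: 1.6740.
I(r) = log|p(0)| + (inside sum) = 4.5643 + 1.6740 = 6.2383.
Closed form (all zeros inside, monic): I(r) = n·log(r) = 3·log(8) = 6.2383. ✓

I(r) ≈ 6.2383.


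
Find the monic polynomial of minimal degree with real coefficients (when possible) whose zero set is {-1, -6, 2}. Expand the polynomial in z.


The polynomial is p(z) = ∏_{α ∈ S} (z − α), where S = {-1, -6, 2}.
Expanding the product yields: p(z) = z^3 + 5·z^2 -8·z -12.
The resulting polynomial has degree 3 and real coefficients as required.

p(z) = z^3 + 5·z^2 -8·z -12.


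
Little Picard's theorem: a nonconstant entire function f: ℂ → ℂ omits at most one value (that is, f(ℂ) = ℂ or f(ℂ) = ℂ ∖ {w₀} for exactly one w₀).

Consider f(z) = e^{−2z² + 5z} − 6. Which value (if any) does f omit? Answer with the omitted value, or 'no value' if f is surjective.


Little Picard bounds the complement of f(ℂ) to at most one point.
The exponent g(z) = −2z² + 5z is a nonconstant polynomial, hence surjective onto ℂ. So e^{g(z)} takes every value in {e^w : w ∈ ℂ} = ℂ ∖ {0}. Adding -6 shifts the range to ℂ ∖ {-6}. f omits exactly -6.

Omitted value: -6.


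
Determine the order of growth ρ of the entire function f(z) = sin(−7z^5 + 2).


Write sin(w) = (e^{iw} ± e^{−iw})/(2 or 2i), so |sin(w)| ≤ e^{|w|}. With w = −7z^5 + 2, |w| ≤ 7r^5 + 2 on |z|=r, giving M(r) ≤ e^{7r^5 + 2} and ρ ≤ 5. For the lower bound, choose z on |z|=r with -7z^5 purely imaginary of modulus 7r^5; then |sin(−7z^5 + 2)| grows like e^{7r^5}/2, so ρ ≥ 5. Hence ρ = 5.
Therefore ρ = 5.

Order ρ = 5.


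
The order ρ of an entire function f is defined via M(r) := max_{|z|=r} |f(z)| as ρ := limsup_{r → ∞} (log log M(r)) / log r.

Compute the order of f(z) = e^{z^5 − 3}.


|e^{z^5 − 3}| = e^{Re(1·z^5) + -3} ≤ e^{1|z|^5 + -3} = e^{1r^5 + -3} on |z| = r, so ρ ≤ 5. Choosing z on |z|=r so that 1·z^5 is real positive (always possible by picking arg z appropriately) gives |f(z)| = e^{1r^5 + -3}, matching the bound. The additive constant -3 does not affect log log M(r) ~ 5·log r. Hence ρ = 5.
Therefore ρ = 5.

Order ρ = 5.


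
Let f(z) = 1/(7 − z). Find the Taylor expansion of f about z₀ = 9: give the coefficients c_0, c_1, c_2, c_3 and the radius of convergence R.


Let w = z − z₀, so z = z₀ + w.
Then 7 − z = 7 − (z₀ + w) = (7 − z₀) − w = -2 − w.
f(z) = 1/(-2 − w) = (1/(-2)) · 1/(1 − w/(-2)) = Σ_{n≥0} w^n / (-2)^(n+1).
So c_n = 1/(-2)^(n+1):
  c_0 = 1/(-2)^1 = -1/2.
  c_1 = 1/(-2)^2 = 1/4.
  c_2 = 1/(-2)^3 = -1/8.
  c_3 = 1/(-2)^4 = 1/16.
The series is valid for |w/d| < 1, i.e. |z − z₀| < |d|.
Radius of convergence: R = |7 − z₀| = |-2| = 2 (distance from z₀ to the singularity z = 7).

c_0 = -1/2, c_1 = 1/4, c_2 = -1/8, c_3 = 1/16; R = 2.


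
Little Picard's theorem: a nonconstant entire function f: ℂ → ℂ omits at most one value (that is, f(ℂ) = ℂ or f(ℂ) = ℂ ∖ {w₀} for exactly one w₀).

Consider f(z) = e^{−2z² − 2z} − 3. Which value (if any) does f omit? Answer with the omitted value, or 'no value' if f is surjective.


Little Picard bounds the complement of f(ℂ) to at most one point.
The exponent g(z) = −2z² − 2z is a nonconstant polynomial, hence surjective onto ℂ. So e^{g(z)} takes every value in {e^w : w ∈ ℂ} = ℂ ∖ {0}. Adding -3 shifts the range to ℂ ∖ {-3}. f omits exactly -3.

Omitted value: -3.


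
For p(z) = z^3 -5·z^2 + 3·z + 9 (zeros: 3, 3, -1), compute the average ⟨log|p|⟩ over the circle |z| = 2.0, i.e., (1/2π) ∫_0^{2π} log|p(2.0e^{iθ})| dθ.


Zeros: -1, 3, 3; r = 2.0.
Inside |z| < r: -1. Outside (|z| ≥ r): 3, 3.
p(0) = 9, so log|p(0)| = log(9) = 2.1972.
Apply Jensen: I(r) = log|p(0)| + Σ_k log(r/|z_k|), summed over zeros inside |z| < r.
  log(r/|z_k|) for z_k = -1: log(2.0/1) = 0.6931
  Outside zeros (3, 3) contribute nothing to the Jensen sum.
Sum over inside zeros: 0.6931.
I(r) = log|p(0)| + (inside sum) = 2.1972 + 0.6931 = 2.8904.
Note: since some zeros are outside |z| ≤ r, the simplified n·log(r) form does NOT apply — only the inside zeros contribute.

I(r) ≈ 2.8904.


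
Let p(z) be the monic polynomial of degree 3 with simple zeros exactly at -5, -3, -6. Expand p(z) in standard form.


The polynomial is p(z) = ∏_{α ∈ S} (z − α), where S = {-5, -3, -6}.
Expanding the product yields: p(z) = z^3 + 14·z^2 + 63·z + 90.
The resulting polynomial has degree 3 and real coefficients as required.

p(z) = z^3 + 14·z^2 + 63·z + 90.


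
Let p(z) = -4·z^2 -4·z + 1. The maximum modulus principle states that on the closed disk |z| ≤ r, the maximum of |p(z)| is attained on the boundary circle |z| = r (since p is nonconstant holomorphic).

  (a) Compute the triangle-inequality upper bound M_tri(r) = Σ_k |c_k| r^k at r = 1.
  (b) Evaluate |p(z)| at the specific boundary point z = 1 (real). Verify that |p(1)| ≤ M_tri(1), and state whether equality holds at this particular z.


Coefficients: c_0 = 1, c_1 = -4, c_2 = -4. Radius r = 1.
Part (a). Triangle bound: M_tri(r) = Σ_k |c_k| r^k
  = |1|·1^0 + |-4|·1^1 + |-4|·1^2
  = 1 + 4 + 4 = 9.
This bounds M(r) := max_{|z|=r} |p(z)| from above; equality holds iff all terms c_k z^k can be made to align in phase at a single z on |z|=r.
Part (b). At z = 1 (real, on the circle |z| = r):
  p(1) = (1)·1^0 + (-4)·1^1 + (-4)·1^2 = -7.
  |p(1)| = 7.
Check: |p(1)| = 7 ≤ 9 = M_tri(1). ✓ Equality does not hold at z = 1 (the coefficients have mixed signs, so the terms do not all align in phase there).

M_tri(1) = 9; |p(1)| = 7; equality at z=1: no.


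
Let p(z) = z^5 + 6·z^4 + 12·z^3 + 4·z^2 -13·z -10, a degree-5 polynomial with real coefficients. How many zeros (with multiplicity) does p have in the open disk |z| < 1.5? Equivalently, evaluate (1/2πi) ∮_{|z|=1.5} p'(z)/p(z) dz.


The zeros of p are: (-2 + 1i), (-2 - 1i), -2, 1, -1.
Their magnitudes are: 2.236, 2.236, 2, 1, 1.
Zeros with |z| < R = 1.5: 1, -1.
Count = 2.
By the argument principle, (1/2πi) ∮_{|z|=R} p'(z)/p(z) dz equals exactly this count.

Number of zeros inside |z| < 1.5: 2.


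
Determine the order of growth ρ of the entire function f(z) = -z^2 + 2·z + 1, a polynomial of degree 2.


|f(z)| ≤ Σ|c_k|·r^k = O(r^2) as r → ∞. Polynomial growth is O(e^{r^ε}) for every ε > 0 (since r^2/e^{r^ε} → 0), so ρ ≤ ε for all ε > 0, i.e. ρ = 0. Every nonconstant polynomial has order 0.
Therefore ρ = 0.

Order ρ = 0.


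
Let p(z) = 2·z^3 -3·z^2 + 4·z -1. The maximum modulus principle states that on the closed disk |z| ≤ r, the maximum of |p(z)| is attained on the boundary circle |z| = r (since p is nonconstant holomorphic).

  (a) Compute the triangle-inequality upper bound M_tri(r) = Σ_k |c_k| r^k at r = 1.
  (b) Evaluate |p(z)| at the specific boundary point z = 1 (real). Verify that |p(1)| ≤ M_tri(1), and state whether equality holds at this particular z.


Coefficients: c_0 = -1, c_1 = 4, c_2 = -3, c_3 = 2. Radius r = 1.
Part (a). Triangle bound: M_tri(r) = Σ_k |c_k| r^k
  = |-1|·1^0 + |4|·1^1 + |-3|·1^2 + |2|·1^3
  = 1 + 4 + 3 + 2 = 10.
This bounds M(r) := max_{|z|=r} |p(z)| from above; equality holds iff all terms c_k z^k can be made to align in phase at a single z on |z|=r.
Part (b). At z = 1 (real, on the circle |z| = r):
  p(1) = (-1)·1^0 + (4)·1^1 + (-3)·1^2 + (2)·1^3 = 2.
  |p(1)| = 2.
Check: |p(1)| = 2 ≤ 10 = M_tri(1). ✓ Equality does not hold at z = 1 (the coefficients have mixed signs, so the terms do not all align in phase there).

M_tri(1) = 10; |p(1)| = 2; equality at z=1: no.


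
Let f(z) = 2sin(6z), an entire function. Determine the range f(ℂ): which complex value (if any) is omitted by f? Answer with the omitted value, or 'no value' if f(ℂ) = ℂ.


Little Picard bounds the complement of f(ℂ) to at most one point.
sin is entire and surjective onto ℂ: for every w ∈ ℂ, sin(ζ) = w has a solution ζ ∈ ℂ (e.g., via the complex inverse arcsin). With ζ = 6z this gives z = ζ/(6). Then 2·sin(6z) takes every value in 2·ℂ = ℂ, and adding 0 is a bijection of ℂ. So f is surjective and omits no value. (Note: only on the real line is sin bounded by [−1, 1].)

Omitted value: no value.


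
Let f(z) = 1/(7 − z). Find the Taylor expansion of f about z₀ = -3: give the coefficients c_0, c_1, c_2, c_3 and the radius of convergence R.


Let w = z − z₀, so z = z₀ + w.
Then 7 − z = 7 − (z₀ + w) = (7 − z₀) − w = 10 − w.
f(z) = 1/(10 − w) = (1/(10)) · 1/(1 − w/(10)) = Σ_{n≥0} w^n / (10)^(n+1).
So c_n = 1/(10)^(n+1):
  c_0 = 1/(10)^1 = 1/10.
  c_1 = 1/(10)^2 = 1/100.
  c_2 = 1/(10)^3 = 1/1000.
  c_3 = 1/(10)^4 = 1/10000.
The series is valid for |w/d| < 1, i.e. |z − z₀| < |d|.
Radius of convergence: R = |7 − z₀| = |10| = 10 (distance from z₀ to the singularity z = 7).

c_0 = 1/10, c_1 = 1/100, c_2 = 1/1000, c_3 = 1/10000; R = 10.


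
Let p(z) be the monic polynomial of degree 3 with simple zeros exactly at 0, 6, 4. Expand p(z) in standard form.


The polynomial is p(z) = ∏_{α ∈ S} (z − α), where S = {0, 6, 4}.
Expanding the product yields: p(z) = z^3 -10·z^2 + 24·z.
The resulting polynomial has degree 3 and real coefficients as required.

p(z) = z^3 -10·z^2 + 24·z.


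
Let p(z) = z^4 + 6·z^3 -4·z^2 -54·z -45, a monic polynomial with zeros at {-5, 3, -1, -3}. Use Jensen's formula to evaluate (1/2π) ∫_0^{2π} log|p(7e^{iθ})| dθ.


Zeros: -5, -3, -1, 3; r = 7.
Inside |z| < r: -5, -3, -1, 3. Outside (|z| ≥ r): ∅.
p(0) = -45, so log|p(0)| = log(45) = 3.8067.
Apply Jensen: I(r) = log|p(0)| + Σ_k log(r/|z_k|), summed over zeros inside |z| < r.
  log(r/|z_k|) for z_k = -5: log(7/5) = 0.3365
  log(r/|z_k|) for z_k = 3: log(7/3) = 0.8473
  log(r/|z_k|) for z_k = -1: log(7/1) = 1.9459
  log(r/|z_k|) for z_k = -3: log(7/3) = 0.8473
Sum over inside zeros: 3.9770.
I(r) = log|p(0)| + (inside sum) = 3.8067 + 3.9770 = 7.7836.
Closed form (all zeros inside, monic): I(r) = n·log(r) = 4·log(7) = 7.7836. ✓

I(r) ≈ 7.7836.


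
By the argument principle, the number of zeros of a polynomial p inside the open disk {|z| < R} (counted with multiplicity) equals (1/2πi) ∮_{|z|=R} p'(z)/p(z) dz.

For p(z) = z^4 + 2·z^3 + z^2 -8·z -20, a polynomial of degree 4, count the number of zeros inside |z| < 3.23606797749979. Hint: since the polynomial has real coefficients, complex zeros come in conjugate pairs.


The zeros of p are: 2, -2, (-1 + 2i), (-1 - 2i).
Their magnitudes are: 2, 2, 2.236, 2.236.
Zeros with |z| < R = 3.23606797749979: 2, -2, (-1 + 2i), (-1 - 2i).
Count = 4.
By the argument principle, (1/2πi) ∮_{|z|=R} p'(z)/p(z) dz equals exactly this count.

Number of zeros inside |z| < 3.23606797749979: 4.


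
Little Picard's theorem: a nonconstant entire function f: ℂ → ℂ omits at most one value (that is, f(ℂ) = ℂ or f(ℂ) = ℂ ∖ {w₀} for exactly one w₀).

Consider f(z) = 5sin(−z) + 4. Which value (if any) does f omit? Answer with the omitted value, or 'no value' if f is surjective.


Little Picard bounds the complement of f(ℂ) to at most one point.
sin is entire and surjective onto ℂ: for every w ∈ ℂ, sin(ζ) = w has a solution ζ ∈ ℂ (e.g., via the complex inverse arcsin). With ζ = −z this gives z = ζ/(-1). Then 5·sin(−z) takes every value in 5·ℂ = ℂ, and adding 4 is a bijection of ℂ. So f is surjective and omits no value. (Note: only on the real line is sin bounded by [−1, 1].)

Omitted value: no value.


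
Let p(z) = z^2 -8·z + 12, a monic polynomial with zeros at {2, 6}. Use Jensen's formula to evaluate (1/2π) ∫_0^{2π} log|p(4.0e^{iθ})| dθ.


Zeros: 2, 6; r = 4.0.
Inside |z| < r: 2. Outside (|z| ≥ r): 6.
p(0) = 12, so log|p(0)| = log(12) = 2.4849.
Apply Jensen: I(r) = log|p(0)| + Σ_k log(r/|z_k|), summed over zeros inside |z| < r.
  log(r/|z_k|) for z_k = 2: log(4.0/2) = 0.6931
  Outside zeros (6) contribute nothing to the Jensen sum.
Sum over inside zeros: 0.6931.
I(r) = log|p(0)| + (inside sum) = 2.4849 + 0.6931 = 3.1781.
Note: since some zeros are outside |z| ≤ r, the simplified n·log(r) form does NOT apply — only the inside zeros contribute.

I(r) ≈ 3.1781.


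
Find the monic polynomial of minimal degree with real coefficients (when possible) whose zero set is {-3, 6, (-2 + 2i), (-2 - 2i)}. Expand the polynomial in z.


The polynomial is p(z) = ∏_{α ∈ S} (z − α), where S = {-3, 6, (-2 + 2i), (-2 - 2i)}.
Expanding the product yields: p(z) = z^4 + z^3 -22·z^2 -96·z -144.
Note conjugate pairs combine to real quadratics: (z − (-2+2i))(z − (-2−2i)) = z² + 4z + 8.
The resulting polynomial has degree 4 and real coefficients as required.

p(z) = z^4 + z^3 -22·z^2 -96·z -144.
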